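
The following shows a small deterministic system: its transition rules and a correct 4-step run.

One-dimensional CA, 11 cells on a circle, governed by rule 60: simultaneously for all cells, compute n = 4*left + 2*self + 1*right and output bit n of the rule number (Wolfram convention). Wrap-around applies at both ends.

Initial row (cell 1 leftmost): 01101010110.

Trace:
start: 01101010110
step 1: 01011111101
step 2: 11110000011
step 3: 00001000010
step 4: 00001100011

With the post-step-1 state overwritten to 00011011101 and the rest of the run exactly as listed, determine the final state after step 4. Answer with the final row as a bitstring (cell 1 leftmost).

01110011111

state after step 1 := 00011011101
step 2: 10010110011
step 3: 01011101010
step 4: 01110011111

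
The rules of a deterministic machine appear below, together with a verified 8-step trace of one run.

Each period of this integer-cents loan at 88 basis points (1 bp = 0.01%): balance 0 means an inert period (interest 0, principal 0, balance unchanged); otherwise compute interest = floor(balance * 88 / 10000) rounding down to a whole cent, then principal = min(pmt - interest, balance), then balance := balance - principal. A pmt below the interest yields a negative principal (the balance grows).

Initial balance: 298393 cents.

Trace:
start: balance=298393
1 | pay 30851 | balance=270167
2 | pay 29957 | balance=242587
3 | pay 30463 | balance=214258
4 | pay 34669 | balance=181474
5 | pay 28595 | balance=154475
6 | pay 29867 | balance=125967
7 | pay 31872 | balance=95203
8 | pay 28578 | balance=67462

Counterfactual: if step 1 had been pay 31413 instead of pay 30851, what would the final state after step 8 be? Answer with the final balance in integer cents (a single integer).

(re-executing from step 1 with the substitution; state before step 1: balance=298393)
1 | pay 31413 | balance=269605
2 | pay 29957 | balance=242020
3 | pay 30463 | balance=213686
4 | pay 34669 | balance=180897
5 | pay 28595 | balance=153893
6 | pay 29867 | balance=125380
7 | pay 31872 | balance=94611
8 | pay 28578 | balance=66865

66865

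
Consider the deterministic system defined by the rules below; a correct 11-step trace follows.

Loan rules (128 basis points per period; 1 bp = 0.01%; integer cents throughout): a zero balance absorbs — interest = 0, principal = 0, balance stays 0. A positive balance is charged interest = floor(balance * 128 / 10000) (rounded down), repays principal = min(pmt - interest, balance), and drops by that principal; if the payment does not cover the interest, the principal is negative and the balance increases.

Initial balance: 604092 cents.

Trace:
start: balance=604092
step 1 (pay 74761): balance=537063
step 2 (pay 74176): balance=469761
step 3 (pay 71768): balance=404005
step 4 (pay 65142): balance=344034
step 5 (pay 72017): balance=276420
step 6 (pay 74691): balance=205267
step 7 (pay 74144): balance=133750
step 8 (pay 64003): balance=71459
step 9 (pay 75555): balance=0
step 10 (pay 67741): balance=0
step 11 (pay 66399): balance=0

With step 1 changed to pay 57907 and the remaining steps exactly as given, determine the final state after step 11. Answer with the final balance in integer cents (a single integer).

(re-executing from step 1 with the substitution; state before step 1: balance=604092)
step 1 (pay 57907): balance=553917
step 2 (pay 74176): balance=486831
step 3 (pay 71768): balance=421294
step 4 (pay 65142): balance=361544
step 5 (pay 72017): balance=294154
step 6 (pay 74691): balance=223228
step 7 (pay 74144): balance=151941
step 8 (pay 64003): balance=89882
step 9 (pay 75555): balance=15477
step 10 (pay 67741): balance=0
step 11 (pay 66399): balance=0

0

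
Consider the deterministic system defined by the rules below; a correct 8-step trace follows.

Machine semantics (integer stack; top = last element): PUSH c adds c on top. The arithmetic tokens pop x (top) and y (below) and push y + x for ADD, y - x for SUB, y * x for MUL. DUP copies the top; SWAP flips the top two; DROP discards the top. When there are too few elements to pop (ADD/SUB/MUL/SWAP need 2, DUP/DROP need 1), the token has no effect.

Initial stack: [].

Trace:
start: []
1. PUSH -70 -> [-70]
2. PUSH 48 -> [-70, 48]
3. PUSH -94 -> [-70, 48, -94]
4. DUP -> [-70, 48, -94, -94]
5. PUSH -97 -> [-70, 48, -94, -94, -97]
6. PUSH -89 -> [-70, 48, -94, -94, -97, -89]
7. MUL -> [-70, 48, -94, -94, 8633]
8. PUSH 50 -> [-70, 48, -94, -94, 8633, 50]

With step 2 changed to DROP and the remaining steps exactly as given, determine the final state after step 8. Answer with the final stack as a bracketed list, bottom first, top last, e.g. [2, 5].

[-94, -94, 8633, 50]

(re-executing from step 2 with the substitution; state before step 2: [-70])
2. DROP -> []
3. PUSH -94 -> [-94]
4. DUP -> [-94, -94]
5. PUSH -97 -> [-94, -94, -97]
6. PUSH -89 -> [-94, -94, -97, -89]
7. MUL -> [-94, -94, 8633]
8. PUSH 50 -> [-94, -94, 8633, 50]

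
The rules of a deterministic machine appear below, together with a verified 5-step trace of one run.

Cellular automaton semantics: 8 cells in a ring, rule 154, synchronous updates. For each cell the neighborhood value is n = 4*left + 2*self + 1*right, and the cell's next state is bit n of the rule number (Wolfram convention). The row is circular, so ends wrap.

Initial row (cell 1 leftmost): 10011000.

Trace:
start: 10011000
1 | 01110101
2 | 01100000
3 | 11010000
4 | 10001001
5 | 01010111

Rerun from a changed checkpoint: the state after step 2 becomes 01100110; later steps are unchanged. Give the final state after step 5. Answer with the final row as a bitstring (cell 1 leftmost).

state after step 2 := 01100110
3 | 11011101
4 | 10011001
5 | 01110111

01110111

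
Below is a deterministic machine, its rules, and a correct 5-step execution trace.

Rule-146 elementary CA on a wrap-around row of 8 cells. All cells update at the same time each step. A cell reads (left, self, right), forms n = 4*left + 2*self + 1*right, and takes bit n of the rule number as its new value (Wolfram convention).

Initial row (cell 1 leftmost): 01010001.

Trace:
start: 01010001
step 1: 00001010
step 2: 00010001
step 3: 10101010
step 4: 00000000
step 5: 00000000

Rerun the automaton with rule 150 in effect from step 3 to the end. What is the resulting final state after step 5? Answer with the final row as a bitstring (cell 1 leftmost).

10111011

(re-executing steps 3..5 under rule 150; state before step 3: 00010001)
step 3: 10111011
step 4: 00010001
step 5: 10111011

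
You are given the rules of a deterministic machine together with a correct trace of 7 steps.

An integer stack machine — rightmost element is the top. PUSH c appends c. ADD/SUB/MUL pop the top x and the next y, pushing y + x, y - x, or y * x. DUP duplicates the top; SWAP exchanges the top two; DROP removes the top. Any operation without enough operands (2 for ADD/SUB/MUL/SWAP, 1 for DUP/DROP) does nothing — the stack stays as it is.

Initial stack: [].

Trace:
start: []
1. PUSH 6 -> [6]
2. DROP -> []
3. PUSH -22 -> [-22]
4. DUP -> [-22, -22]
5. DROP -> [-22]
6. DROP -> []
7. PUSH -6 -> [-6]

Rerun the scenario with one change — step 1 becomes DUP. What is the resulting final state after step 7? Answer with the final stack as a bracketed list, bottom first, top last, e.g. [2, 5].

[-6]

(re-executing from step 1 with the substitution; state before step 1: [])
1. DUP -> []
2. DROP -> []
3. PUSH -22 -> [-22]
4. DUP -> [-22, -22]
5. DROP -> [-22]
6. DROP -> []
7. PUSH -6 -> [-6]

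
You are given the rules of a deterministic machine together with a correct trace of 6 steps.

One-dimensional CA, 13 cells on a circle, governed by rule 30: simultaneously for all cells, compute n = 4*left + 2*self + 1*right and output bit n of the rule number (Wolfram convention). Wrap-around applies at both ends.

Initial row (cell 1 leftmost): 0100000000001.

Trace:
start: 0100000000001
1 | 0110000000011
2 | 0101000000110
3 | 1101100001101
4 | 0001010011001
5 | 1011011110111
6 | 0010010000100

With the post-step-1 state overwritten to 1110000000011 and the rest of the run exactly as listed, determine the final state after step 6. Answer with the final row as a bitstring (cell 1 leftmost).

1011000000100

state after step 1 := 1110000000011
2 | 0001000000110
3 | 0011100001101
4 | 1110010011001
5 | 0001111110111
6 | 1011000000100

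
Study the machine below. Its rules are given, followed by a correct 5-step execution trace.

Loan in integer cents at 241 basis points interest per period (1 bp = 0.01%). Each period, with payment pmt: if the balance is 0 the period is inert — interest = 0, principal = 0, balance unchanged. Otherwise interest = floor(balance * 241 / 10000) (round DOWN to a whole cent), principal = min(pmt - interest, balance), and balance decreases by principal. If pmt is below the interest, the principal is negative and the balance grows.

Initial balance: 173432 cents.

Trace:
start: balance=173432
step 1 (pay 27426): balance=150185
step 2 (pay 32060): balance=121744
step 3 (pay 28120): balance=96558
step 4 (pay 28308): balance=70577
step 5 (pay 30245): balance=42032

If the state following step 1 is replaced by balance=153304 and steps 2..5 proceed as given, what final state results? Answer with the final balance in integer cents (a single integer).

45462

state after step 1 := balance=153304
step 2 (pay 32060): balance=124938
step 3 (pay 28120): balance=99829
step 4 (pay 28308): balance=73926
step 5 (pay 30245): balance=45462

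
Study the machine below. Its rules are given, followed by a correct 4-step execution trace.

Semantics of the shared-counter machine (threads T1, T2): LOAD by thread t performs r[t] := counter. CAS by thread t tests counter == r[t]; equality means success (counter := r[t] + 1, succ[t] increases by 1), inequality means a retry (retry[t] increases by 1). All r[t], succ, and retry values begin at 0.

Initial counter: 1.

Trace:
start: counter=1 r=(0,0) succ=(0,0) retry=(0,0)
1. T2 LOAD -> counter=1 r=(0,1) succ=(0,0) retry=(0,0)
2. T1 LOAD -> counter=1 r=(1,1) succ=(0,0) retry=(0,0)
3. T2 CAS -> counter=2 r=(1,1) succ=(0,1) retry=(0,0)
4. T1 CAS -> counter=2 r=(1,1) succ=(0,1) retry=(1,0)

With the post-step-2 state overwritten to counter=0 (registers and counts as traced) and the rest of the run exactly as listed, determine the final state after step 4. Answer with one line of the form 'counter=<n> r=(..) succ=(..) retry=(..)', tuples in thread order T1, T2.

counter=0 r=(1,1) succ=(0,0) retry=(1,1)

state after step 2 := counter=0 r=(1,1) succ=(0,0) retry=(0,0)
3. T2 CAS -> counter=0 r=(1,1) succ=(0,0) retry=(0,1)
4. T1 CAS -> counter=0 r=(1,1) succ=(0,0) retry=(1,1)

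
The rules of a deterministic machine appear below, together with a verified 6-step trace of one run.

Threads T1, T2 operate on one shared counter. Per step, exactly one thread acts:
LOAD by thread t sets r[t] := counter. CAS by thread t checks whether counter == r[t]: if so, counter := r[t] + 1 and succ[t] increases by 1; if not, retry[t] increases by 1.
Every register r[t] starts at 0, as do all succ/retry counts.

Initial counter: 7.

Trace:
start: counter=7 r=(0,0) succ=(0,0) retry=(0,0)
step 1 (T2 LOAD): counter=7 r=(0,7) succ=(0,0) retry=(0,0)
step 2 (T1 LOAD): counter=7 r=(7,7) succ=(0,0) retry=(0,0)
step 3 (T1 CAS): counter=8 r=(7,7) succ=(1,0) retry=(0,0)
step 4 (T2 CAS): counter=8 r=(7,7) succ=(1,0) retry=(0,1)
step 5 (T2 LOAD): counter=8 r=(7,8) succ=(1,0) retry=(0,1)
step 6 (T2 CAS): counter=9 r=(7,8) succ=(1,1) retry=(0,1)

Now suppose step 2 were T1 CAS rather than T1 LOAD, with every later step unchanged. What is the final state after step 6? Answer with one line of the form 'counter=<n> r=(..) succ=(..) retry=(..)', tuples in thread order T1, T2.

(re-executing from step 2 with the substitution; state before step 2: counter=7 r=(0,7) succ=(0,0) retry=(0,0))
step 2 (T1 CAS): counter=7 r=(0,7) succ=(0,0) retry=(1,0)
step 3 (T1 CAS): counter=7 r=(0,7) succ=(0,0) retry=(2,0)
step 4 (T2 CAS): counter=8 r=(0,7) succ=(0,1) retry=(2,0)
step 5 (T2 LOAD): counter=8 r=(0,8) succ=(0,1) retry=(2,0)
step 6 (T2 CAS): counter=9 r=(0,8) succ=(0,2) retry=(2,0)

counter=9 r=(0,8) succ=(0,2) retry=(2,0)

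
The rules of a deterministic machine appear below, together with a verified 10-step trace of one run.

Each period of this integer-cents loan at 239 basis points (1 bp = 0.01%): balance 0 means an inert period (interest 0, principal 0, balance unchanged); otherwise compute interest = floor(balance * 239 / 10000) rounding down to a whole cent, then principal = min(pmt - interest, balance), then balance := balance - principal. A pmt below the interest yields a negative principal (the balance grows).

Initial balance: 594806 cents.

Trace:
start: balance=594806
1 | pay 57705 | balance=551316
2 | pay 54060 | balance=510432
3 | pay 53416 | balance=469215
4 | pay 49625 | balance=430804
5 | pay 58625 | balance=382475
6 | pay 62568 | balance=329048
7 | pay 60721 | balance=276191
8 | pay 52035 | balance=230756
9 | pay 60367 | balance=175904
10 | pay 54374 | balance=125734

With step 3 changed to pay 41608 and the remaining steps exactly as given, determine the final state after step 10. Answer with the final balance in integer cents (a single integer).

(re-executing from step 3 with the substitution; state before step 3: balance=510432)
3 | pay 41608 | balance=481023
4 | pay 49625 | balance=442894
5 | pay 58625 | balance=394854
6 | pay 62568 | balance=341723
7 | pay 60721 | balance=289169
8 | pay 52035 | balance=244045
9 | pay 60367 | balance=189510
10 | pay 54374 | balance=139665

139665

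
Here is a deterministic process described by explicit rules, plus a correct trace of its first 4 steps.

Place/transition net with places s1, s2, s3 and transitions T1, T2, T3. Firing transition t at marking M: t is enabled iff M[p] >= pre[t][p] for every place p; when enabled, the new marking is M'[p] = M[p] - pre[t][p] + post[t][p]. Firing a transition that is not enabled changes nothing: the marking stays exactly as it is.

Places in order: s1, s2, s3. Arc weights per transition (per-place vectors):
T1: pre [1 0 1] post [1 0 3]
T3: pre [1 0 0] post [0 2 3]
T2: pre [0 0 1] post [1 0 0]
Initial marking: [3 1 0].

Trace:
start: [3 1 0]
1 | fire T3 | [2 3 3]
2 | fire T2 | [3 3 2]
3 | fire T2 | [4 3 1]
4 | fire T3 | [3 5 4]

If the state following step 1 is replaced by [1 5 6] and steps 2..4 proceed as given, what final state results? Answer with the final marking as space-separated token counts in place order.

state after step 1 := [1 5 6]
2 | fire T2 | [2 5 5]
3 | fire T2 | [3 5 4]
4 | fire T3 | [2 7 7]

2 7 7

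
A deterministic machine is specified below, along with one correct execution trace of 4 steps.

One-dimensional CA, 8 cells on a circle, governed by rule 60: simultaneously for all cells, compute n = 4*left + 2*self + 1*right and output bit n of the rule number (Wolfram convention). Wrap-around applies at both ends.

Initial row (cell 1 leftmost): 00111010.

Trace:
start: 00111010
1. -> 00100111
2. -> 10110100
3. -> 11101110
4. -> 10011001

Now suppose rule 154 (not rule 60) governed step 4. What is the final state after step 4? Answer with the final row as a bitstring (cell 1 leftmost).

(re-executing step 4 under rule 154; state before step 4: 11101110)
4. -> 11001100

11001100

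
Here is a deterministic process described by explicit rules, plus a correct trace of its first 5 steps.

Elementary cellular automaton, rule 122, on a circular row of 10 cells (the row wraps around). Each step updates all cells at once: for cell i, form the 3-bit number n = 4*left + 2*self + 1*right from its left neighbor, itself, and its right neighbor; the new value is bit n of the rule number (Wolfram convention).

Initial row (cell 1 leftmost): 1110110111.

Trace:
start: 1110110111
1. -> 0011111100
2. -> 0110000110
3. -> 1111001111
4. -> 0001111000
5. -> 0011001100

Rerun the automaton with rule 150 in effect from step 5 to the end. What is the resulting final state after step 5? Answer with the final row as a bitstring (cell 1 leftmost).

(re-executing step 5 under rule 150; state before step 5: 0001111000)
5. -> 0010110100

0010110100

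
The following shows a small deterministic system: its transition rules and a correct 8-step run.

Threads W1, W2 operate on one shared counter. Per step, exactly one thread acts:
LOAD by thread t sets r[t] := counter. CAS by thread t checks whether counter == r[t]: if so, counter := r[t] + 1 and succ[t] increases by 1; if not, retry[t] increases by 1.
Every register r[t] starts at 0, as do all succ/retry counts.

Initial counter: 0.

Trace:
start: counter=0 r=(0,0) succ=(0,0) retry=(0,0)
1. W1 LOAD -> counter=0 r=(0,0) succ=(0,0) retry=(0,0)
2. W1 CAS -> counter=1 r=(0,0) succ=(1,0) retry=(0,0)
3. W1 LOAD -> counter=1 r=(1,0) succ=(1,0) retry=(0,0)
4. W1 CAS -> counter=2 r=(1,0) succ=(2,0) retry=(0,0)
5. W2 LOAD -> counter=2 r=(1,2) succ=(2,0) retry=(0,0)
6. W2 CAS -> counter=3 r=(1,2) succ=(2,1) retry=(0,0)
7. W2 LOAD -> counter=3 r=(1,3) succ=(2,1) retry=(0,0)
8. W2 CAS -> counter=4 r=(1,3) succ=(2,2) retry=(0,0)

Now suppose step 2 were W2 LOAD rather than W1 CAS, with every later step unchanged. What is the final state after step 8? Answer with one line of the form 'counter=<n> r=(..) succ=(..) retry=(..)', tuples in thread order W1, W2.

counter=3 r=(0,2) succ=(1,2) retry=(0,0)

(re-executing from step 2 with the substitution; state before step 2: counter=0 r=(0,0) succ=(0,0) retry=(0,0))
2. W2 LOAD -> counter=0 r=(0,0) succ=(0,0) retry=(0,0)
3. W1 LOAD -> counter=0 r=(0,0) succ=(0,0) retry=(0,0)
4. W1 CAS -> counter=1 r=(0,0) succ=(1,0) retry=(0,0)
5. W2 LOAD -> counter=1 r=(0,1) succ=(1,0) retry=(0,0)
6. W2 CAS -> counter=2 r=(0,1) succ=(1,1) retry=(0,0)
7. W2 LOAD -> counter=2 r=(0,2) succ=(1,1) retry=(0,0)
8. W2 CAS -> counter=3 r=(0,2) succ=(1,2) retry=(0,0)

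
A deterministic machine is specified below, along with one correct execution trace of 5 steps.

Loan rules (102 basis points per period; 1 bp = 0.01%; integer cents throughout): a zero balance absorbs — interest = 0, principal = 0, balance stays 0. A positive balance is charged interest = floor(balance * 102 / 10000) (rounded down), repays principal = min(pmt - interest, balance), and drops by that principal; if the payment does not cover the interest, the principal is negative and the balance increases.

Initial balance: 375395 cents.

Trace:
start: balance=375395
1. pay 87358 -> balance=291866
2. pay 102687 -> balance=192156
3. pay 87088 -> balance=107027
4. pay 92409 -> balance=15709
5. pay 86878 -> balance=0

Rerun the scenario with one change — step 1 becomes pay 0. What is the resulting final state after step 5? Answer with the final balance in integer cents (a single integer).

(re-executing from step 1 with the substitution; state before step 1: balance=375395)
1. pay 0 -> balance=379224
2. pay 102687 -> balance=280405
3. pay 87088 -> balance=196177
4. pay 92409 -> balance=105769
5. pay 86878 -> balance=19969

19969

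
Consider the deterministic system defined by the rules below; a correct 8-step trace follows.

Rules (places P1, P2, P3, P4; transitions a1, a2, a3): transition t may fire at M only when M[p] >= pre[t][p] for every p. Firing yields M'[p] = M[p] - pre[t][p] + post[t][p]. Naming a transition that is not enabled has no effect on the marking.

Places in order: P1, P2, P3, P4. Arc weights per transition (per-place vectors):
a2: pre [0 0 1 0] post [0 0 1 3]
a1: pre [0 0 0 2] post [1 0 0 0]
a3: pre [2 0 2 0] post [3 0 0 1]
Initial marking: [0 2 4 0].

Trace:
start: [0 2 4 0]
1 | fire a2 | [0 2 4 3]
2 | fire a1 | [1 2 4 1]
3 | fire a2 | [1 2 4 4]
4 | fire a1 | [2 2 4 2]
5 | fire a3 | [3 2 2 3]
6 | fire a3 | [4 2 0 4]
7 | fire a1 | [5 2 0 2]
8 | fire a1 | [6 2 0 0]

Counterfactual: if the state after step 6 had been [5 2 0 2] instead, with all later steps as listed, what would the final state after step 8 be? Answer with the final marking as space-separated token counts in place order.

6 2 0 0

state after step 6 := [5 2 0 2]
7 | fire a1 | [6 2 0 0]
8 | fire a1 | [6 2 0 0]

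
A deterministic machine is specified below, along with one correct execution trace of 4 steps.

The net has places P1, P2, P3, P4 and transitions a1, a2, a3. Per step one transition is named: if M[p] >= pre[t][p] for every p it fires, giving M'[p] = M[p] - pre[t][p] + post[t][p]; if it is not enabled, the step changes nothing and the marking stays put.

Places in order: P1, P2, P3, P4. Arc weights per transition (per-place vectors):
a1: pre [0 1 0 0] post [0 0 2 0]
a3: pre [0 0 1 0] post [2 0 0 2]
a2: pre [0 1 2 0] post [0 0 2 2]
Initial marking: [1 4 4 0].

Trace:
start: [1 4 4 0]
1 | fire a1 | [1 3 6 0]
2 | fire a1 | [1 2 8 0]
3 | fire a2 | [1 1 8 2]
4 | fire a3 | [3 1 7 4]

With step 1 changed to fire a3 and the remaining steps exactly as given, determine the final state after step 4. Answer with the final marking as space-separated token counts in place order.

(re-executing from step 1 with the substitution; state before step 1: [1 4 4 0])
1 | fire a3 | [3 4 3 2]
2 | fire a1 | [3 3 5 2]
3 | fire a2 | [3 2 5 4]
4 | fire a3 | [5 2 4 6]

5 2 4 6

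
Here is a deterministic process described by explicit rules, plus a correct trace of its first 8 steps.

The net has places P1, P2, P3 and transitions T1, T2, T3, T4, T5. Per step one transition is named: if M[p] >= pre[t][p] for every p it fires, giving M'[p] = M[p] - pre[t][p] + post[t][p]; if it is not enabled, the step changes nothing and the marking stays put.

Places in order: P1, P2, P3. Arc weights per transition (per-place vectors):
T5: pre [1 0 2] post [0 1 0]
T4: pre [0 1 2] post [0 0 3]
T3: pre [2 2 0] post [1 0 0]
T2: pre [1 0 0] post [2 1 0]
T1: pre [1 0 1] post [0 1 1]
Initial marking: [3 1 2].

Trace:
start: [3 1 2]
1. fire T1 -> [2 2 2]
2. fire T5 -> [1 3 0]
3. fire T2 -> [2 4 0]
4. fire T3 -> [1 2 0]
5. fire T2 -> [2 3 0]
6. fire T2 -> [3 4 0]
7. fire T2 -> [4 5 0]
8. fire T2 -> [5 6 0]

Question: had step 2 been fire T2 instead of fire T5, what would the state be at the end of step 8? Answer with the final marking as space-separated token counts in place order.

(re-executing from step 2 with the substitution; state before step 2: [2 2 2])
2. fire T2 -> [3 3 2]
3. fire T2 -> [4 4 2]
4. fire T3 -> [3 2 2]
5. fire T2 -> [4 3 2]
6. fire T2 -> [5 4 2]
7. fire T2 -> [6 5 2]
8. fire T2 -> [7 6 2]

7 6 2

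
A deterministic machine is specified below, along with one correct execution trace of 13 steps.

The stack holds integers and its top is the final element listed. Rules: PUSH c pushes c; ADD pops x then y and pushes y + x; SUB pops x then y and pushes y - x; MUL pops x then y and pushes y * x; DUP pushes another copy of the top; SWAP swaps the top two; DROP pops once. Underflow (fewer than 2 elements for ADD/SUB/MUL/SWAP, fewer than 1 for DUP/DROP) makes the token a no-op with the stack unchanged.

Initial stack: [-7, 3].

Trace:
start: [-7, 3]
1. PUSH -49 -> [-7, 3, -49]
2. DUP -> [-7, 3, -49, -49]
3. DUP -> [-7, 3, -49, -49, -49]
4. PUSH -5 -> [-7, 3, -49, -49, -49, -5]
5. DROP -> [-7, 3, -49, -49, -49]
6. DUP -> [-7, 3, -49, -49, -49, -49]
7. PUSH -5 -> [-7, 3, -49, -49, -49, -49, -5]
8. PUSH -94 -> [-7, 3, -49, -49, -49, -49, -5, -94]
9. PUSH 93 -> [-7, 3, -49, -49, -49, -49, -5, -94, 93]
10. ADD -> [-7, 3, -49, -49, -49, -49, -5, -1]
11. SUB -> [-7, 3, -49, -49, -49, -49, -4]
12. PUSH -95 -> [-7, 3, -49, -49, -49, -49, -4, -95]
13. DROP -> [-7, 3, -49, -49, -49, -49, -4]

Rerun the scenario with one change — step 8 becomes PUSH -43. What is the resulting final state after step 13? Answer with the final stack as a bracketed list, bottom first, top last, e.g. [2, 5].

(re-executing from step 8 with the substitution; state before step 8: [-7, 3, -49, -49, -49, -49, -5])
8. PUSH -43 -> [-7, 3, -49, -49, -49, -49, -5, -43]
9. PUSH 93 -> [-7, 3, -49, -49, -49, -49, -5, -43, 93]
10. ADD -> [-7, 3, -49, -49, -49, -49, -5, 50]
11. SUB -> [-7, 3, -49, -49, -49, -49, -55]
12. PUSH -95 -> [-7, 3, -49, -49, -49, -49, -55, -95]
13. DROP -> [-7, 3, -49, -49, -49, -49, -55]

[-7, 3, -49, -49, -49, -49, -55]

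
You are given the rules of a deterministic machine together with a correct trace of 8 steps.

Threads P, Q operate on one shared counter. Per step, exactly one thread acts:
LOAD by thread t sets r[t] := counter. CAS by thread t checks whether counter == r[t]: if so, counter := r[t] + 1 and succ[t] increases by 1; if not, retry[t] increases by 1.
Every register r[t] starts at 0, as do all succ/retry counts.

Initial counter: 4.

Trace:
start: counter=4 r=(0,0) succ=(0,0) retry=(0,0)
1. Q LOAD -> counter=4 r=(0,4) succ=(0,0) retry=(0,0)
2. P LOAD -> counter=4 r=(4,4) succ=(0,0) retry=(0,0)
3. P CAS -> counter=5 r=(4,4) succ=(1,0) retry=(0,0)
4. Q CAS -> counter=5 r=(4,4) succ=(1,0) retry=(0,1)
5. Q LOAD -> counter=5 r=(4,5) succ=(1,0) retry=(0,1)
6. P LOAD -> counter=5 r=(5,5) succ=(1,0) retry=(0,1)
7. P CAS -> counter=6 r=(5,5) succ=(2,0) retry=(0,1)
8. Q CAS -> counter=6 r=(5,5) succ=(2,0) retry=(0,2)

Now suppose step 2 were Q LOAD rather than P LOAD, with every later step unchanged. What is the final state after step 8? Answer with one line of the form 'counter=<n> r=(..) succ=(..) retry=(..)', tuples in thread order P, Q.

(re-executing from step 2 with the substitution; state before step 2: counter=4 r=(0,4) succ=(0,0) retry=(0,0))
2. Q LOAD -> counter=4 r=(0,4) succ=(0,0) retry=(0,0)
3. P CAS -> counter=4 r=(0,4) succ=(0,0) retry=(1,0)
4. Q CAS -> counter=5 r=(0,4) succ=(0,1) retry=(1,0)
5. Q LOAD -> counter=5 r=(0,5) succ=(0,1) retry=(1,0)
6. P LOAD -> counter=5 r=(5,5) succ=(0,1) retry=(1,0)
7. P CAS -> counter=6 r=(5,5) succ=(1,1) retry=(1,0)
8. Q CAS -> counter=6 r=(5,5) succ=(1,1) retry=(1,1)

counter=6 r=(5,5) succ=(1,1) retry=(1,1)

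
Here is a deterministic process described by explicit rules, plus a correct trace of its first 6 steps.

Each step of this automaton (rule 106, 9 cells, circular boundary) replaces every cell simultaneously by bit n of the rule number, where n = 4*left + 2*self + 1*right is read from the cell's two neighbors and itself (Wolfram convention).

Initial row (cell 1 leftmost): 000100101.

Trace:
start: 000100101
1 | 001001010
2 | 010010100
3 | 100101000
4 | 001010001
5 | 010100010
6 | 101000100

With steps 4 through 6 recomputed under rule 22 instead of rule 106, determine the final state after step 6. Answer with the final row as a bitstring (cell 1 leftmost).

000000000

(re-executing steps 4..6 under rule 22; state before step 4: 100101000)
4 | 111101101
5 | 000000000
6 | 000000000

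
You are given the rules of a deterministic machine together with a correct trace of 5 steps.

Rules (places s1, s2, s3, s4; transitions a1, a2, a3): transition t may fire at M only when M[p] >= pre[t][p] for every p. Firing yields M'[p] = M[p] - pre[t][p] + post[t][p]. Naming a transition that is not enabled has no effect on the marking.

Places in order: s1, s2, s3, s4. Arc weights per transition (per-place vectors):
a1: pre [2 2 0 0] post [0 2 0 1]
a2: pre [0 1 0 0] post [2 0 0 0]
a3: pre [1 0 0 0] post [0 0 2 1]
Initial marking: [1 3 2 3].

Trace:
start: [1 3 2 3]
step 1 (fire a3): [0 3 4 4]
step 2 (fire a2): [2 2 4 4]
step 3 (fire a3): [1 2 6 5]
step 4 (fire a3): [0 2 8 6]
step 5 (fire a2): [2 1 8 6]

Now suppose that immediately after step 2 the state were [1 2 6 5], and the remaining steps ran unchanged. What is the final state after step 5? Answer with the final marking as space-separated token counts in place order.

2 1 8 6

state after step 2 := [1 2 6 5]
step 3 (fire a3): [0 2 8 6]
step 4 (fire a3): [0 2 8 6]
step 5 (fire a2): [2 1 8 6]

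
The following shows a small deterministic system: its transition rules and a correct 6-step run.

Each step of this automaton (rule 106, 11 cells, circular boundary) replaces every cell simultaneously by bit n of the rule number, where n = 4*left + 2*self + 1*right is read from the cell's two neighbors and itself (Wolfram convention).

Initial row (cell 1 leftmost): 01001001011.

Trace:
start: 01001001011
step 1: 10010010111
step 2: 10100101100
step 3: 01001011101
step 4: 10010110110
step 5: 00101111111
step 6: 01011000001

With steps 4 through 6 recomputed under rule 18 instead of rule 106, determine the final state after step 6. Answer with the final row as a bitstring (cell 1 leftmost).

(re-executing steps 4..6 under rule 18; state before step 4: 01001011101)
step 4: 00110000000
step 5: 01001000000
step 6: 10110100000

10110100000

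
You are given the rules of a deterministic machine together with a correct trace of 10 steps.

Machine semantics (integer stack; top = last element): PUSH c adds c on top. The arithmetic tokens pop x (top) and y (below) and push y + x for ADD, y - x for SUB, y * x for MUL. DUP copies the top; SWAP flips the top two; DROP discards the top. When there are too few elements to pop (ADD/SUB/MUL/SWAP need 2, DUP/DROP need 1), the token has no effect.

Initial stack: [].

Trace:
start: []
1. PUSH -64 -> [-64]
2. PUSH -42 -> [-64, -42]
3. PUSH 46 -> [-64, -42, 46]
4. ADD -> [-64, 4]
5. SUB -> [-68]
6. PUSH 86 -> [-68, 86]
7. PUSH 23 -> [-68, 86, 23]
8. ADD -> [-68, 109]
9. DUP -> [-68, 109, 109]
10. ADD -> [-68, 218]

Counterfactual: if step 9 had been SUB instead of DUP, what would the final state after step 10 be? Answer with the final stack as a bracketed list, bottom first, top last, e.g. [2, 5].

[-177]

(re-executing from step 9 with the substitution; state before step 9: [-68, 109])
9. SUB -> [-177]
10. ADD -> [-177]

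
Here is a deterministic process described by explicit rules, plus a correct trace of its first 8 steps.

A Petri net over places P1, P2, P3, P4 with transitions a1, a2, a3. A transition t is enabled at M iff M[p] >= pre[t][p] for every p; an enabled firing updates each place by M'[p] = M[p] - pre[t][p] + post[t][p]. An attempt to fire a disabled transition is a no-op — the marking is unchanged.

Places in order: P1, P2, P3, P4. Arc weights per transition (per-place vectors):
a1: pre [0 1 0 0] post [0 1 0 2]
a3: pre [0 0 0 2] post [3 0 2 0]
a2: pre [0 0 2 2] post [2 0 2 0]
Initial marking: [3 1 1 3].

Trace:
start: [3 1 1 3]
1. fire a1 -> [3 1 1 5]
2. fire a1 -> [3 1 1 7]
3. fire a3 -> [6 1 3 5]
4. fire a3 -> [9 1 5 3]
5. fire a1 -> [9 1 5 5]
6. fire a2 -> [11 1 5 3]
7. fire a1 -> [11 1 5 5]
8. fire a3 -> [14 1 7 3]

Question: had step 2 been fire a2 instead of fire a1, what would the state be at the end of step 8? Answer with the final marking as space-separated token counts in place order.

14 1 7 1

(re-executing from step 2 with the substitution; state before step 2: [3 1 1 5])
2. fire a2 -> [3 1 1 5]
3. fire a3 -> [6 1 3 3]
4. fire a3 -> [9 1 5 1]
5. fire a1 -> [9 1 5 3]
6. fire a2 -> [11 1 5 1]
7. fire a1 -> [11 1 5 3]
8. fire a3 -> [14 1 7 1]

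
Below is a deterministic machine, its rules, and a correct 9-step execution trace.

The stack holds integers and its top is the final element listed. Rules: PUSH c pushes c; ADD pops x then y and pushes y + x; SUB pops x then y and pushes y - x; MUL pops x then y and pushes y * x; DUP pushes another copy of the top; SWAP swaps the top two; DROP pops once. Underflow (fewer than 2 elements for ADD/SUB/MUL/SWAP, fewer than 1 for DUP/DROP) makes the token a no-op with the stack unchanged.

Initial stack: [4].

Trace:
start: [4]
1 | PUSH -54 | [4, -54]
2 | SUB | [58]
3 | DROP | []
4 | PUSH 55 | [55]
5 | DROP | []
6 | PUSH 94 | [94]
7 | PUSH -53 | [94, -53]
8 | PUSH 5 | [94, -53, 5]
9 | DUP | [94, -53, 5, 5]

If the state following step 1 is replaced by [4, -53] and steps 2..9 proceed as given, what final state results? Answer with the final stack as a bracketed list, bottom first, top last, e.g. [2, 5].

state after step 1 := [4, -53]
2 | SUB | [57]
3 | DROP | []
4 | PUSH 55 | [55]
5 | DROP | []
6 | PUSH 94 | [94]
7 | PUSH -53 | [94, -53]
8 | PUSH 5 | [94, -53, 5]
9 | DUP | [94, -53, 5, 5]

[94, -53, 5, 5]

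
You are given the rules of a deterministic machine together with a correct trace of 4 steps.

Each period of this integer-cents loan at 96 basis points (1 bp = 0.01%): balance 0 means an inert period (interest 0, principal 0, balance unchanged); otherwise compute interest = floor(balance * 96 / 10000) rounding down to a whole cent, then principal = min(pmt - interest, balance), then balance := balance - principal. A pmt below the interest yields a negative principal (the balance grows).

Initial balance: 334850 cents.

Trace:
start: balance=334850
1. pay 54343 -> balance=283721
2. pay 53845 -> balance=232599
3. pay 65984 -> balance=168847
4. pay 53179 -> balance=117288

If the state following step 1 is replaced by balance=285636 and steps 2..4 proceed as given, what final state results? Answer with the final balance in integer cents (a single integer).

state after step 1 := balance=285636
2. pay 53845 -> balance=234533
3. pay 65984 -> balance=170800
4. pay 53179 -> balance=119260

119260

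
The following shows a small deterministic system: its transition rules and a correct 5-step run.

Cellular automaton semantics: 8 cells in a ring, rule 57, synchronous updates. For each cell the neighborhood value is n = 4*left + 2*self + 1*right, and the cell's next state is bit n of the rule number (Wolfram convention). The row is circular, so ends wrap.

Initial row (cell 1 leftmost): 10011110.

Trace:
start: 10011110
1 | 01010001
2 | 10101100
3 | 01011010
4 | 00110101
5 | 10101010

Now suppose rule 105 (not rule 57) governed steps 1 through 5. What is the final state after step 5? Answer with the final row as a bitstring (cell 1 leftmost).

00010011

(re-executing steps 1..5 under rule 105; state before step 1: 10011110)
1 | 00010011
2 | 01000011
3 | 10011011
4 | 10011110
5 | 00010011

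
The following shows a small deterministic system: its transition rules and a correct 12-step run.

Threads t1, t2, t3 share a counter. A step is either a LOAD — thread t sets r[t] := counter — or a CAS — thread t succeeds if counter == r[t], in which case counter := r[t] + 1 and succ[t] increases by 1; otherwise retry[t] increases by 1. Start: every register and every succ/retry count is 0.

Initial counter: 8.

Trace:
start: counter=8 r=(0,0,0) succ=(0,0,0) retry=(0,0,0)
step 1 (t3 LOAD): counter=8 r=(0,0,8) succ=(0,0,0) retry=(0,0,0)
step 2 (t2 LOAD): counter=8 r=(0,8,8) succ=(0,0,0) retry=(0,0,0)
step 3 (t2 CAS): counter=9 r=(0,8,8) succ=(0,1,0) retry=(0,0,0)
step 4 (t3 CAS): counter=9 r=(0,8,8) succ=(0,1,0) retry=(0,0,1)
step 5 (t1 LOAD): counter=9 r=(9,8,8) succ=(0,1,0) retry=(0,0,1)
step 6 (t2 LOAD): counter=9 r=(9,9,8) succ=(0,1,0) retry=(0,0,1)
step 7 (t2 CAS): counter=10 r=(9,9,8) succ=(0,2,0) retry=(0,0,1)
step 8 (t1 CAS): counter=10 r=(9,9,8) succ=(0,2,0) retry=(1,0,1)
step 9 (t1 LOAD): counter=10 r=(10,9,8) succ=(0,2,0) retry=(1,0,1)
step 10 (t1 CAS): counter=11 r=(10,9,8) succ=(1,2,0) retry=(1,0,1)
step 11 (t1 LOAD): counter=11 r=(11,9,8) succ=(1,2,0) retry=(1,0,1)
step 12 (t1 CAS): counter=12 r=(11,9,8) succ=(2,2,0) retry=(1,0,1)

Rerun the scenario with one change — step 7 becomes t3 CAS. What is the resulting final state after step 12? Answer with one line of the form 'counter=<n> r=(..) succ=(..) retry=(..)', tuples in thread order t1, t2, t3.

(re-executing from step 7 with the substitution; state before step 7: counter=9 r=(9,9,8) succ=(0,1,0) retry=(0,0,1))
step 7 (t3 CAS): counter=9 r=(9,9,8) succ=(0,1,0) retry=(0,0,2)
step 8 (t1 CAS): counter=10 r=(9,9,8) succ=(1,1,0) retry=(0,0,2)
step 9 (t1 LOAD): counter=10 r=(10,9,8) succ=(1,1,0) retry=(0,0,2)
step 10 (t1 CAS): counter=11 r=(10,9,8) succ=(2,1,0) retry=(0,0,2)
step 11 (t1 LOAD): counter=11 r=(11,9,8) succ=(2,1,0) retry=(0,0,2)
step 12 (t1 CAS): counter=12 r=(11,9,8) succ=(3,1,0) retry=(0,0,2)

counter=12 r=(11,9,8) succ=(3,1,0) retry=(0,0,2)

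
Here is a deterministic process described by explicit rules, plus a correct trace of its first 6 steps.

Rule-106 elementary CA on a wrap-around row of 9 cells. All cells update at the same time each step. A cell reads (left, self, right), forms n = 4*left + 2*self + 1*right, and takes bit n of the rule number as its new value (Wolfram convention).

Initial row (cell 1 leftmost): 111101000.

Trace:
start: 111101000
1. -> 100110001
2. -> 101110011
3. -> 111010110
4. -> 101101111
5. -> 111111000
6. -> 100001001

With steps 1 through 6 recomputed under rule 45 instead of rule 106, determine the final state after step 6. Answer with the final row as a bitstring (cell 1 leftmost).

(re-executing steps 1..6 under rule 45; state before step 1: 111101000)
1. -> 100011010
2. -> 101010111
3. -> 011111100
4. -> 010000001
5. -> 110111101
6. -> 001100011

001100011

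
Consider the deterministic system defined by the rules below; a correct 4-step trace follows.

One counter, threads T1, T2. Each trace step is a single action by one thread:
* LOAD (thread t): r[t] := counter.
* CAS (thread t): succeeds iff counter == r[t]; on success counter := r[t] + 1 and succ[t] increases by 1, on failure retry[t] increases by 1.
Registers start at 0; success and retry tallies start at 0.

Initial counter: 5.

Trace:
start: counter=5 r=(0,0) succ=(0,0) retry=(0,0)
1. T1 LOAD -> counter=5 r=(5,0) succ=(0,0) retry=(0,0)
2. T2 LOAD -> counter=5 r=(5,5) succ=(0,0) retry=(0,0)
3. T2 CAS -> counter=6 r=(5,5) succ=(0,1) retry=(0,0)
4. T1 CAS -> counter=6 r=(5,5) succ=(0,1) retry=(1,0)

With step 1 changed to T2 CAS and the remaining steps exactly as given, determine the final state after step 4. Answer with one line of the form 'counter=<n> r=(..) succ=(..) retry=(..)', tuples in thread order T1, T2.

counter=6 r=(0,5) succ=(0,1) retry=(1,1)

(re-executing from step 1 with the substitution; state before step 1: counter=5 r=(0,0) succ=(0,0) retry=(0,0))
1. T2 CAS -> counter=5 r=(0,0) succ=(0,0) retry=(0,1)
2. T2 LOAD -> counter=5 r=(0,5) succ=(0,0) retry=(0,1)
3. T2 CAS -> counter=6 r=(0,5) succ=(0,1) retry=(0,1)
4. T1 CAS -> counter=6 r=(0,5) succ=(0,1) retry=(1,1)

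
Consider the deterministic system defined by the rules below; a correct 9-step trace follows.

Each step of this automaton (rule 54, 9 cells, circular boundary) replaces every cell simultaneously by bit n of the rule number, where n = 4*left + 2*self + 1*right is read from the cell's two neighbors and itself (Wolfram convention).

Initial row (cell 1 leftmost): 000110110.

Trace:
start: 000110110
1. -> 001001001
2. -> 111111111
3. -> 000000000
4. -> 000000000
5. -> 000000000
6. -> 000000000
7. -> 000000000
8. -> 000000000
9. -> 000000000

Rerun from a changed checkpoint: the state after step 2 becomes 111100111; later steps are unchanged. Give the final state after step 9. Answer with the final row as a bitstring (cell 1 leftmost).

state after step 2 := 111100111
3. -> 000011000
4. -> 000100100
5. -> 001111110
6. -> 010000001
7. -> 111000011
8. -> 000100100
9. -> 001111110

001111110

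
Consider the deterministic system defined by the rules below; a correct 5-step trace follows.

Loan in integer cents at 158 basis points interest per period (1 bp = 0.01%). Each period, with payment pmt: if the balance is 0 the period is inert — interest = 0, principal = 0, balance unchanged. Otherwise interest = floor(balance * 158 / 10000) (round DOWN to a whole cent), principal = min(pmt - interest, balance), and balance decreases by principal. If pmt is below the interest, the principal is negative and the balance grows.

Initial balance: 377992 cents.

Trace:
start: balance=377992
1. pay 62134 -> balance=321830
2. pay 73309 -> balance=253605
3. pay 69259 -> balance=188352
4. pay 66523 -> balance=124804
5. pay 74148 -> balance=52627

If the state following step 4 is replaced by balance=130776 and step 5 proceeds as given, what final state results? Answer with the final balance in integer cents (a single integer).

state after step 4 := balance=130776
5. pay 74148 -> balance=58694

58694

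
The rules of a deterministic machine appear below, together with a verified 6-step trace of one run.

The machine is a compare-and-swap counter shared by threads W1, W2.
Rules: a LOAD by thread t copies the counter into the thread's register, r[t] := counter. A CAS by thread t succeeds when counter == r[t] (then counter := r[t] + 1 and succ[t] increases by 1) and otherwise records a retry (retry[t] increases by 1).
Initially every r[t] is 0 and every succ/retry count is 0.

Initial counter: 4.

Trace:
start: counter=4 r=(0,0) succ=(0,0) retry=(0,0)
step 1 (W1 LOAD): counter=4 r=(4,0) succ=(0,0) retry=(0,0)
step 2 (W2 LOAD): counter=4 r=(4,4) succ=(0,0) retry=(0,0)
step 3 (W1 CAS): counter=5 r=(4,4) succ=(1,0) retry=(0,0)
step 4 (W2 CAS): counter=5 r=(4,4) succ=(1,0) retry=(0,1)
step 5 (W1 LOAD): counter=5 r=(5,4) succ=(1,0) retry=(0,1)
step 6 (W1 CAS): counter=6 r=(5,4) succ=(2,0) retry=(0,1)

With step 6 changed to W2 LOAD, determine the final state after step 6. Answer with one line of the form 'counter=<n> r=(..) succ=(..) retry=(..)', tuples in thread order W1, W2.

counter=5 r=(5,5) succ=(1,0) retry=(0,1)

(re-executing from step 6 with the substitution; state before step 6: counter=5 r=(5,4) succ=(1,0) retry=(0,1))
step 6 (W2 LOAD): counter=5 r=(5,5) succ=(1,0) retry=(0,1)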